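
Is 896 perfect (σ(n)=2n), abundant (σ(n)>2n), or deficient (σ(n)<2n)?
abundant

Proper divisors of 896: sum = 1 + 2 + 4 + 7 + 8 + 14 + 16 + 28 + 32 + 56 + 64 + 112 + 128 + 224 + 448 = 1144
Since 1144 > 896, 896 is abundant.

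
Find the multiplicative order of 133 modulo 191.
95

191 is prime, so ord(133) divides φ(191) = 190.
Divisors of 190: 1, 2, 5, 10, 19, 38, 95, 190.
Repeated squaring: 133^1 ≡ 133, 133^2 ≡ 117, 133^4 ≡ 128, 133^8 ≡ 149, 133^16 ≡ 45, 133^32 ≡ 115, 133^64 ≡ 46, 133^128 ≡ 15 (mod 191).
Test 133^d mod 191 for each divisor d in increasing order:
133^1 ≡ 133
133^2 ≡ 117
133^5 = 133^4·133^1 ≡ 25
133^10 = 133^8·133^2 ≡ 52
133^19 = 133^16·133^2·133^1 ≡ 39
133^38 = 133^32·133^4·133^2 ≡ 184
133^95 = 133^64·133^16·133^8·133^4·133^2·133^1 ≡ 1  ← first divisor giving 1
The order is 95.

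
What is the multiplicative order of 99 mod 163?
54

163 is prime, so ord(99) divides φ(163) = 162.
Divisors of 162: 1, 2, 3, 6, 9, 18, 27, 54, 81, 162.
Repeated squaring: 99^1 ≡ 99, 99^2 ≡ 21, 99^4 ≡ 115, 99^8 ≡ 22, 99^16 ≡ 158, 99^32 ≡ 25, 99^64 ≡ 136, 99^128 ≡ 77 (mod 163).
Test 99^d mod 163 for each divisor d in increasing order:
99^1 ≡ 99
99^2 ≡ 21
99^3 = 99^2·99^1 ≡ 123
99^6 = 99^4·99^2 ≡ 133
99^9 = 99^8·99^1 ≡ 59
99^18 = 99^16·99^2 ≡ 58
99^27 = 99^16·99^8·99^2·99^1 ≡ 162
99^54 = 99^32·99^16·99^4·99^2 ≡ 1  ← first divisor giving 1
The order is 54.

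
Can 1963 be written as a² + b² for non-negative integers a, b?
Not possible

Factorization: 1963 = 13 × 151
By Fermat: n is sum of two squares iff every prime p ≡ 3 (mod 4) appears to even power.
Prime(s) ≡ 3 (mod 4) with odd exponent: [(151, 1)]
Therefore 1963 cannot be expressed as a² + b².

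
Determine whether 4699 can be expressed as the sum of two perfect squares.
Not possible

Factorization: 4699 = 37 × 127
By Fermat: n is sum of two squares iff every prime p ≡ 3 (mod 4) appears to even power.
Prime(s) ≡ 3 (mod 4) with odd exponent: [(127, 1)]
Therefore 4699 cannot be expressed as a² + b².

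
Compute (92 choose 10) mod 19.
9

Using Lucas' theorem:
Write n=92 and k=10 in base 19:
n in base 19: [4, 16]
k in base 19: [0, 10]
C(92,10) mod 19 = ∏ C(n_i, k_i) mod 19
Digit binomials (mod 19): C(4,0) = 1; C(16,10) = 8008 ≡ 9
Product: 1 × 9 = 9 ≡ 9 (mod 19)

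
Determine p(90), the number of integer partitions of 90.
56634173

p(n) counts ways to write n as a sum of positive integers (order ignored).
Euler's pentagonal recurrence: p(k) = p(k-1) + p(k-2) - p(k-5) - p(k-7) + p(k-12) + p(k-15) - ... (offsets j(3j∓1)/2, signs ++--, p(0)=1, p(<0)=0).
DP table for k = 0..89: p(0)=1, p(1)=1, p(2)=2, p(3)=3, p(4)=5, p(5)=7, p(6)=11, p(7)=15, p(8)=22, p(9)=30, p(10)=42, p(11)=56, p(12)=77, p(13)=101, p(14)=135, p(15)=176, p(16)=231, p(17)=297, p(18)=385, p(19)=490, p(20)=627, p(21)=792, p(22)=1002, p(23)=1255, p(24)=1575, p(25)=1958, p(26)=2436, p(27)=3010, p(28)=3718, p(29)=4565, p(30)=5604, p(31)=6842, p(32)=8349, p(33)=10143, p(34)=12310, p(35)=14883, p(36)=17977, p(37)=21637, p(38)=26015, p(39)=31185, p(40)=37338, p(41)=44583, p(42)=53174, p(43)=63261, p(44)=75175, p(45)=89134, p(46)=105558, p(47)=124754, p(48)=147273, p(49)=173525, p(50)=204226, p(51)=239943, p(52)=281589, p(53)=329931, p(54)=386155, p(55)=451276, p(56)=526823, p(57)=614154, p(58)=715220, p(59)=831820, p(60)=966467, p(61)=1121505, p(62)=1300156, p(63)=1505499, p(64)=1741630, p(65)=2012558, p(66)=2323520, p(67)=2679689, p(68)=3087735, p(69)=3554345, p(70)=4087968, p(71)=4697205, p(72)=5392783, p(73)=6185689, p(74)=7089500, p(75)=8118264, p(76)=9289091, p(77)=10619863, p(78)=12132164, p(79)=13848650, p(80)=15796476, p(81)=18004327, p(82)=20506255, p(83)=23338469, p(84)=26543660, p(85)=30167357, p(86)=34262962, p(87)=38887673, p(88)=44108109, p(89)=49995925.
Final step: p(90) = p(89) + p(88) - p(85) - p(83) + p(78) + p(75) - p(68) - p(64) + p(55) + p(50) - p(39) - p(33) + p(20) + p(13)
= 49995925 + 44108109 - 30167357 - 23338469 + 12132164 + 8118264 - 3087735 - 1741630 + 451276 + 204226 - 31185 - 10143 + 627 + 101
= 56634173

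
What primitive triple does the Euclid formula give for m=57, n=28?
(2465, 3192, 4033)

Euclid's formula: a = m² - n², b = 2mn, c = m² + n²
m = 57, n = 28
a = 57² - 28² = 3249 - 784 = 2465
b = 2 × 57 × 28 = 3192
c = 57² + 28² = 3249 + 784 = 4033
Verification: 2465² + 3192² = 6076225 + 10188864 = 16265089 = 4033² ✓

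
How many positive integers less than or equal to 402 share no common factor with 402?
132

402 = 2 × 3 × 67
φ(n) = n × ∏(1 - 1/p) for each prime p dividing n
φ(402) = 402 × (1 - 1/2) × (1 - 1/3) × (1 - 1/67) = 132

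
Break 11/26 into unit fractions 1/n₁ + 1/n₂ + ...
1/3 + 1/12 + 1/156

Greedy algorithm:
11/26: ceiling(26/11) = 3, use 1/3
7/78: ceiling(78/7) = 12, use 1/12
1/156: ceiling(156/1) = 156, use 1/156
Result: 11/26 = 1/3 + 1/12 + 1/156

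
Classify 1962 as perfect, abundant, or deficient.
abundant

Proper divisors of 1962: sum = 1 + 2 + 3 + 6 + 9 + 18 + 109 + 218 + 327 + 654 + 981 = 2328
Since 2328 > 1962, 1962 is abundant.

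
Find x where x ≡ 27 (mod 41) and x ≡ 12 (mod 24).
396

Using Chinese Remainder Theorem:
M = 41 × 24 = 984
M1 = 24, M2 = 41
y1 = 24^(-1) mod 41 = 12
y2 = 41^(-1) mod 24 = 17
x = (27×24×12 + 12×41×17) mod 984 = 396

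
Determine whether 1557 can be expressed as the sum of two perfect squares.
6² + 39² (a=6, b=39)

Factorization: 1557 = 3^2 × 173
By Fermat: n is sum of two squares iff every prime p ≡ 3 (mod 4) appears to even power.
All primes ≡ 3 (mod 4) appear to even power.
Search a = 0, 1, 2, … for 1557 - a² a perfect square: first hit at a = 6: 1557 - 36 = 1521 = 39².
1557 = 6² + 39² = 36 + 1521 ✓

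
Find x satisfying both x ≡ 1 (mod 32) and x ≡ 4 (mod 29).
33

Using Chinese Remainder Theorem:
M = 32 × 29 = 928
M1 = 29, M2 = 32
y1 = 29^(-1) mod 32 = 21
y2 = 32^(-1) mod 29 = 10
x = (1×29×21 + 4×32×10) mod 928 = 33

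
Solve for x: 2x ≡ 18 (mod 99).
x ≡ 9 (mod 99)

gcd(2, 99) = 1, which divides 18, so solutions exist.
Find 2^(-1) mod 99 by the extended Euclidean algorithm:
99 = 49 × 2 + 1  ⟹  1 = (1)·99 + (-49)·2
So (-49)·2 ≡ 1 (mod 99), i.e. 2^(-1) ≡ -49 ≡ 50 (mod 99).
x ≡ 50 × 18 = 900 ≡ 9 (mod 99).
Check: 2 × 9 = 18 ≡ 18 (mod 99).
Unique solution: x ≡ 9 (mod 99)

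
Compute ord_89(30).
88

89 is prime, so ord(30) divides φ(89) = 88.
Divisors of 88: 1, 2, 4, 8, 11, 22, 44, 88.
Repeated squaring: 30^1 ≡ 30, 30^2 ≡ 10, 30^4 ≡ 11, 30^8 ≡ 32, 30^16 ≡ 45, 30^32 ≡ 67, 30^64 ≡ 39 (mod 89).
Test 30^d mod 89 for each divisor d in increasing order:
30^1 ≡ 30
30^2 ≡ 10
30^4 ≡ 11
30^8 ≡ 32
30^11 = 30^8·30^2·30^1 ≡ 77
30^22 = 30^16·30^4·30^2 ≡ 55
30^44 = 30^32·30^8·30^4 ≡ 88
30^88 = 30^64·30^16·30^8 ≡ 1  ← first divisor giving 1
The order is 88.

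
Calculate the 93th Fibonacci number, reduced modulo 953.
720

Matrix identity: Q^n = [[F_(n+1), F_n], [F_n, F_(n-1)]] with Q = [[1,1],[1,0]].
n = 93 = 1011101₂. Square-and-multiply, entries mod 953:
Q^1 = [[1,1],[1,0]]
Q^2 = (Q^1)² = [[2,1],[1,1]]
Q^5 = (Q^2)²·Q = [[8,5],[5,3]]
Q^11 = (Q^5)²·Q = [[144,89],[89,55]]
Q^23 = (Q^11)²·Q = [[624,67],[67,557]]
Q^46 = (Q^23)² = [[276,28],[28,248]]
Q^93 = (Q^46)²·Q = [[144,720],[720,377]]
F_93 mod 953 = Q^93[0][1] = 720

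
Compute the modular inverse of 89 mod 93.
23

gcd(89, 93) = 1, so the inverse exists.
Extended Euclidean algorithm on (93, 89):
93 = 1 × 89 + 4  ⟹  4 = (1)·93 + (-1)·89
89 = 22 × 4 + 1  ⟹  1 = (-22)·93 + (23)·89
So (23)·89 ≡ 1 (mod 93), i.e. 89^(-1) ≡ 23 (mod 93).
Check: 89 × 23 = 2047 ≡ 1 (mod 93)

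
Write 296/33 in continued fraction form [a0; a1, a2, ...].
[8; 1, 32]

Euclidean algorithm steps:
296 = 8 × 33 + 32
33 = 1 × 32 + 1
32 = 32 × 1 + 0
Continued fraction: [8; 1, 32]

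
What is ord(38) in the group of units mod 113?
112

113 is prime, so ord(38) divides φ(113) = 112.
Divisors of 112: 1, 2, 4, 7, 8, 14, 16, 28, 56, 112.
Repeated squaring: 38^1 ≡ 38, 38^2 ≡ 88, 38^4 ≡ 60, 38^8 ≡ 97, 38^16 ≡ 30, 38^32 ≡ 109, 38^64 ≡ 16 (mod 113).
Test 38^d mod 113 for each divisor d in increasing order:
38^1 ≡ 38
38^2 ≡ 88
38^4 ≡ 60
38^7 = 38^4·38^2·38^1 ≡ 65
38^8 ≡ 97
38^14 = 38^8·38^4·38^2 ≡ 44
38^16 ≡ 30
38^28 = 38^16·38^8·38^4 ≡ 15
38^56 = 38^32·38^16·38^8 ≡ 112
38^112 = 38^64·38^32·38^16 ≡ 1  ← first divisor giving 1
The order is 112.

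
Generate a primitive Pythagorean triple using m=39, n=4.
(1505, 312, 1537)

Euclid's formula: a = m² - n², b = 2mn, c = m² + n²
m = 39, n = 4
a = 39² - 4² = 1521 - 16 = 1505
b = 2 × 39 × 4 = 312
c = 39² + 4² = 1521 + 16 = 1537
Verification: 1505² + 312² = 2265025 + 97344 = 2362369 = 1537² ✓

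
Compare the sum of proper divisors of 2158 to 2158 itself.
deficient

Proper divisors of 2158: sum = 1 + 2 + 13 + 26 + 83 + 166 + 1079 = 1370
Since 1370 < 2158, 2158 is deficient.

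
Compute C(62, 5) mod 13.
5

Using Lucas' theorem:
Write n=62 and k=5 in base 13:
n in base 13: [4, 10]
k in base 13: [0, 5]
C(62,5) mod 13 = ∏ C(n_i, k_i) mod 13
Digit binomials (mod 13): C(4,0) = 1; C(10,5) = 252 ≡ 5
Product: 1 × 5 = 5 ≡ 5 (mod 13)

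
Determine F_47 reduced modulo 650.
73

Matrix identity: Q^n = [[F_(n+1), F_n], [F_n, F_(n-1)]] with Q = [[1,1],[1,0]].
n = 47 = 101111₂. Square-and-multiply, entries mod 650:
Q^1 = [[1,1],[1,0]]
Q^2 = (Q^1)² = [[2,1],[1,1]]
Q^5 = (Q^2)²·Q = [[8,5],[5,3]]
Q^11 = (Q^5)²·Q = [[144,89],[89,55]]
Q^23 = (Q^11)²·Q = [[218,57],[57,161]]
Q^47 = (Q^23)²·Q = [[226,73],[73,153]]
F_47 mod 650 = Q^47[0][1] = 73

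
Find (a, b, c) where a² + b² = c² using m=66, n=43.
(2507, 5676, 6205)

Euclid's formula: a = m² - n², b = 2mn, c = m² + n²
m = 66, n = 43
a = 66² - 43² = 4356 - 1849 = 2507
b = 2 × 66 × 43 = 5676
c = 66² + 43² = 4356 + 1849 = 6205
Verification: 2507² + 5676² = 6285049 + 32216976 = 38502025 = 6205² ✓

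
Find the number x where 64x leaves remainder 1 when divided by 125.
84

gcd(64, 125) = 1, so the inverse exists.
Extended Euclidean algorithm on (125, 64):
125 = 1 × 64 + 61  ⟹  61 = (1)·125 + (-1)·64
64 = 1 × 61 + 3  ⟹  3 = (-1)·125 + (2)·64
61 = 20 × 3 + 1  ⟹  1 = (21)·125 + (-41)·64
So (-41)·64 ≡ 1 (mod 125), i.e. 64^(-1) ≡ -41 ≡ 84 (mod 125).
Check: 64 × 84 = 5376 ≡ 1 (mod 125)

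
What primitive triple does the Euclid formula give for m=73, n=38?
(3885, 5548, 6773)

Euclid's formula: a = m² - n², b = 2mn, c = m² + n²
m = 73, n = 38
a = 73² - 38² = 5329 - 1444 = 3885
b = 2 × 73 × 38 = 5548
c = 73² + 38² = 5329 + 1444 = 6773
Verification: 3885² + 5548² = 15093225 + 30780304 = 45873529 = 6773² ✓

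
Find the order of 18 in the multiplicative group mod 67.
66

67 is prime, so ord(18) divides φ(67) = 66.
Divisors of 66: 1, 2, 3, 6, 11, 22, 33, 66.
Repeated squaring: 18^1 ≡ 18, 18^2 ≡ 56, 18^4 ≡ 54, 18^8 ≡ 35, 18^16 ≡ 19, 18^32 ≡ 26, 18^64 ≡ 6 (mod 67).
Test 18^d mod 67 for each divisor d in increasing order:
18^1 ≡ 18
18^2 ≡ 56
18^3 = 18^2·18^1 ≡ 3
18^6 = 18^4·18^2 ≡ 9
18^11 = 18^8·18^2·18^1 ≡ 38
18^22 = 18^16·18^4·18^2 ≡ 37
18^33 = 18^32·18^1 ≡ 66
18^66 = 18^64·18^2 ≡ 1  ← first divisor giving 1
The order is 66.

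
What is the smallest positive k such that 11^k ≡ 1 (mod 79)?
39

79 is prime, so ord(11) divides φ(79) = 78.
Divisors of 78: 1, 2, 3, 6, 13, 26, 39, 78.
Repeated squaring: 11^1 ≡ 11, 11^2 ≡ 42, 11^4 ≡ 26, 11^8 ≡ 44, 11^16 ≡ 40, 11^32 ≡ 20, 11^64 ≡ 5 (mod 79).
Test 11^d mod 79 for each divisor d in increasing order:
11^1 ≡ 11
11^2 ≡ 42
11^3 = 11^2·11^1 ≡ 67
11^6 = 11^4·11^2 ≡ 65
11^13 = 11^8·11^4·11^1 ≡ 23
11^26 = 11^16·11^8·11^2 ≡ 55
11^39 = 11^32·11^4·11^2·11^1 ≡ 1  ← first divisor giving 1
The order is 39.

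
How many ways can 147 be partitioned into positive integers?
30388671978

p(n) counts ways to write n as a sum of positive integers (order ignored).
Euler's pentagonal recurrence: p(k) = p(k-1) + p(k-2) - p(k-5) - p(k-7) + p(k-12) + p(k-15) - ... (offsets j(3j∓1)/2, signs ++--, p(0)=1, p(<0)=0).
DP table for k = 0..146: p(0)=1, p(1)=1, p(2)=2, p(3)=3, p(4)=5, p(5)=7, p(6)=11, p(7)=15, p(8)=22, p(9)=30, p(10)=42, p(11)=56, p(12)=77, p(13)=101, p(14)=135, p(15)=176, p(16)=231, p(17)=297, p(18)=385, p(19)=490, p(20)=627, p(21)=792, p(22)=1002, p(23)=1255, p(24)=1575, p(25)=1958, p(26)=2436, p(27)=3010, p(28)=3718, p(29)=4565, p(30)=5604, p(31)=6842, p(32)=8349, p(33)=10143, p(34)=12310, p(35)=14883, p(36)=17977, p(37)=21637, p(38)=26015, p(39)=31185, p(40)=37338, p(41)=44583, p(42)=53174, p(43)=63261, p(44)=75175, p(45)=89134, p(46)=105558, p(47)=124754, p(48)=147273, p(49)=173525, p(50)=204226, p(51)=239943, p(52)=281589, p(53)=329931, p(54)=386155, p(55)=451276, p(56)=526823, p(57)=614154, p(58)=715220, p(59)=831820, p(60)=966467, p(61)=1121505, p(62)=1300156, p(63)=1505499, p(64)=1741630, p(65)=2012558, p(66)=2323520, p(67)=2679689, p(68)=3087735, p(69)=3554345, p(70)=4087968, p(71)=4697205, p(72)=5392783, p(73)=6185689, p(74)=7089500, p(75)=8118264, p(76)=9289091, p(77)=10619863, p(78)=12132164, p(79)=13848650, p(80)=15796476, p(81)=18004327, p(82)=20506255, p(83)=23338469, p(84)=26543660, p(85)=30167357, p(86)=34262962, p(87)=38887673, p(88)=44108109, p(89)=49995925, p(90)=56634173, p(91)=64112359, p(92)=72533807, p(93)=82010177, p(94)=92669720, p(95)=104651419, p(96)=118114304, p(97)=133230930, p(98)=150198136, p(99)=169229875, p(100)=190569292, p(101)=214481126, p(102)=241265379, p(103)=271248950, p(104)=304801365, p(105)=342325709, p(106)=384276336, p(107)=431149389, p(108)=483502844, p(109)=541946240, p(110)=607163746, p(111)=679903203, p(112)=761002156, p(113)=851376628, p(114)=952050665, p(115)=1064144451, p(116)=1188908248, p(117)=1327710076, p(118)=1482074143, p(119)=1653668665, p(120)=1844349560, p(121)=2056148051, p(122)=2291320912, p(123)=2552338241, p(124)=2841940500, p(125)=3163127352, p(126)=3519222692, p(127)=3913864295, p(128)=4351078600, p(129)=4835271870, p(130)=5371315400, p(131)=5964539504, p(132)=6620830889, p(133)=7346629512, p(134)=8149040695, p(135)=9035836076, p(136)=10015581680, p(137)=11097645016, p(138)=12292341831, p(139)=13610949895, p(140)=15065878135, p(141)=16670689208, p(142)=18440293320, p(143)=20390982757, p(144)=22540654445, p(145)=24908858009, p(146)=27517052599.
Final step: p(147) = p(146) + p(145) - p(142) - p(140) + p(135) + p(132) - p(125) - p(121) + p(112) + p(107) - p(96) - p(90) + p(77) + p(70) - p(55) - p(47) + p(30) + p(21) - p(2)
= 27517052599 + 24908858009 - 18440293320 - 15065878135 + 9035836076 + 6620830889 - 3163127352 - 2056148051 + 761002156 + 431149389 - 118114304 - 56634173 + 10619863 + 4087968 - 451276 - 124754 + 5604 + 792 - 2
= 30388671978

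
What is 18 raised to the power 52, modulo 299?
131

Repeated squaring. Binary of 52 = 110100.
18^1 ≡ 18 (mod 299); 18^2 ≡ 25 (mod 299); 18^4 ≡ 27 (mod 299); 18^8 ≡ 131 (mod 299); 18^16 ≡ 118 (mod 299); 18^32 ≡ 170 (mod 299)
18^52 = 18^4 × 18^16 × 18^32 ≡ 131 (mod 299)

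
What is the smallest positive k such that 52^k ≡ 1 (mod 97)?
32

97 is prime, so ord(52) divides φ(97) = 96.
Divisors of 96: 1, 2, 3, 4, 6, 8, 12, 16, 24, 32, 48, 96.
Repeated squaring: 52^1 ≡ 52, 52^2 ≡ 85, 52^4 ≡ 47, 52^8 ≡ 75, 52^16 ≡ 96, 52^32 ≡ 1, 52^64 ≡ 1 (mod 97).
Test 52^d mod 97 for each divisor d in increasing order:
52^1 ≡ 52
52^2 ≡ 85
52^3 = 52^2·52^1 ≡ 55
52^4 ≡ 47
52^6 = 52^4·52^2 ≡ 18
52^8 ≡ 75
52^12 = 52^8·52^4 ≡ 33
52^16 ≡ 96
52^24 = 52^16·52^8 ≡ 22
52^32 ≡ 1  ← first divisor giving 1
The order is 32.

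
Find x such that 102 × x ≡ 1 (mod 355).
268

gcd(102, 355) = 1, so the inverse exists.
Extended Euclidean algorithm on (355, 102):
355 = 3 × 102 + 49  ⟹  49 = (1)·355 + (-3)·102
102 = 2 × 49 + 4  ⟹  4 = (-2)·355 + (7)·102
49 = 12 × 4 + 1  ⟹  1 = (25)·355 + (-87)·102
So (-87)·102 ≡ 1 (mod 355), i.e. 102^(-1) ≡ -87 ≡ 268 (mod 355).
Check: 102 × 268 = 27336 ≡ 1 (mod 355)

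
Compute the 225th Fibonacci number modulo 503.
495

Matrix identity: Q^n = [[F_(n+1), F_n], [F_n, F_(n-1)]] with Q = [[1,1],[1,0]].
n = 225 = 11100001₂. Square-and-multiply, entries mod 503:
Q^1 = [[1,1],[1,0]]
Q^3 = (Q^1)²·Q = [[3,2],[2,1]]
Q^7 = (Q^3)²·Q = [[21,13],[13,8]]
Q^14 = (Q^7)² = [[107,377],[377,233]]
Q^28 = (Q^14)² = [[163,418],[418,248]]
Q^56 = (Q^28)² = [[93,275],[275,321]]
Q^112 = (Q^56)² = [[273,172],[172,101]]
Q^225 = (Q^112)²·Q = [[439,495],[495,447]]
F_225 mod 503 = Q^225[0][1] = 495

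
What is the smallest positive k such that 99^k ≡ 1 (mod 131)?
13

131 is prime, so ord(99) divides φ(131) = 130.
Divisors of 130: 1, 2, 5, 10, 13, 26, 65, 130.
Repeated squaring: 99^1 ≡ 99, 99^2 ≡ 107, 99^4 ≡ 52, 99^8 ≡ 84, 99^16 ≡ 113, 99^32 ≡ 62, 99^64 ≡ 45, 99^128 ≡ 60 (mod 131).
Test 99^d mod 131 for each divisor d in increasing order:
99^1 ≡ 99
99^2 ≡ 107
99^5 = 99^4·99^1 ≡ 39
99^10 = 99^8·99^2 ≡ 80
99^13 = 99^8·99^4·99^1 ≡ 1  ← first divisor giving 1
The order is 13.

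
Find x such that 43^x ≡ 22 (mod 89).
52

Baby-step giant-step with step n = ⌈√89⌉ = 10.
Baby steps 43^j mod 89 (j:value) for j=0..9: 0:1, 1:43, 2:69, 3:30, 4:44, 5:23, 6:10, 7:74, 8:67, 9:33.
Giant-step multiplier: 43^(-10) ≡ 43^(88-10) = 43^78 ≡ 71 (mod 89).
Giant steps γ_i = 22·71^i mod 89: γ_0=22, γ_1=49, γ_2=8, γ_3=34, γ_4=11, γ_5=69 (in table at j=2).
x = i·n + j = 5·10 + 2 = 52.
Check: 43^52 ≡ 22 (mod 89).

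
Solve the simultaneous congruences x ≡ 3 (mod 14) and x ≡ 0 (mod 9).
45

Using Chinese Remainder Theorem:
M = 14 × 9 = 126
M1 = 9, M2 = 14
y1 = 9^(-1) mod 14 = 11
y2 = 14^(-1) mod 9 = 2
x = (3×9×11 + 0×14×2) mod 126 = 45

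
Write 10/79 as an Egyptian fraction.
1/8 + 1/632

Greedy algorithm:
10/79: ceiling(79/10) = 8, use 1/8
1/632: ceiling(632/1) = 632, use 1/632
Result: 10/79 = 1/8 + 1/632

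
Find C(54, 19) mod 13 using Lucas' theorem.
0

Using Lucas' theorem:
Write n=54 and k=19 in base 13:
n in base 13: [4, 2]
k in base 13: [1, 6]
C(54,19) mod 13 = ∏ C(n_i, k_i) mod 13
Digit binomials (mod 13): C(4,1) = 4; C(2,6) = 0 (k_i > n_i)
Product: 4 × 0 = 0 ≡ 0 (mod 13)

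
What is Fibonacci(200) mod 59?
30

Matrix identity: Q^n = [[F_(n+1), F_n], [F_n, F_(n-1)]] with Q = [[1,1],[1,0]].
n = 200 = 11001000₂. Square-and-multiply, entries mod 59:
Q^1 = [[1,1],[1,0]]
Q^3 = (Q^1)²·Q = [[3,2],[2,1]]
Q^6 = (Q^3)² = [[13,8],[8,5]]
Q^12 = (Q^6)² = [[56,26],[26,30]]
Q^25 = (Q^12)²·Q = [[30,36],[36,53]]
Q^50 = (Q^25)² = [[13,38],[38,34]]
Q^100 = (Q^50)² = [[20,16],[16,4]]
Q^200 = (Q^100)² = [[7,30],[30,36]]
F_200 mod 59 = Q^200[0][1] = 30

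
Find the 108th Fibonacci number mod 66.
54

Matrix identity: Q^n = [[F_(n+1), F_n], [F_n, F_(n-1)]] with Q = [[1,1],[1,0]].
n = 108 = 1101100₂. Square-and-multiply, entries mod 66:
Q^1 = [[1,1],[1,0]]
Q^3 = (Q^1)²·Q = [[3,2],[2,1]]
Q^6 = (Q^3)² = [[13,8],[8,5]]
Q^13 = (Q^6)²·Q = [[47,35],[35,12]]
Q^27 = (Q^13)²·Q = [[21,2],[2,19]]
Q^54 = (Q^27)² = [[49,14],[14,35]]
Q^108 = (Q^54)² = [[23,54],[54,35]]
F_108 mod 66 = Q^108[0][1] = 54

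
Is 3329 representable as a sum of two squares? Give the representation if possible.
25² + 52² (a=25, b=52)

Factorization: 3329 = 3329
By Fermat: n is sum of two squares iff every prime p ≡ 3 (mod 4) appears to even power.
All primes ≡ 3 (mod 4) appear to even power.
Search a = 0, 1, 2, … for 3329 - a² a perfect square: first hit at a = 25: 3329 - 625 = 2704 = 52².
3329 = 25² + 52² = 625 + 2704 ✓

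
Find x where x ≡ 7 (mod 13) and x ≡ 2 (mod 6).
20

Using Chinese Remainder Theorem:
M = 13 × 6 = 78
M1 = 6, M2 = 13
y1 = 6^(-1) mod 13 = 11
y2 = 13^(-1) mod 6 = 1
x = (7×6×11 + 2×13×1) mod 78 = 20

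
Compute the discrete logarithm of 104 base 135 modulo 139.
137

Baby-step giant-step with step n = ⌈√139⌉ = 12.
Baby steps 135^j mod 139 (j:value) for j=0..11: 0:1, 1:135, 2:16, 3:75, 4:117, 5:88, 6:65, 7:18, 8:67, 9:10, 10:99, 11:21.
Giant-step multiplier: 135^(-12) ≡ 135^(138-12) = 135^126 ≡ 91 (mod 139).
Giant steps γ_i = 104·91^i mod 139: γ_0=104, γ_1=12, γ_2=119, γ_3=126, γ_4=68, γ_5=72, γ_6=19, γ_7=61, γ_8=130, γ_9=15, γ_10=114, γ_11=88 (in table at j=5).
x = i·n + j = 11·12 + 5 = 137.
Check: 135^137 ≡ 104 (mod 139).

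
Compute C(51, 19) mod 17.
0

Using Lucas' theorem:
Write n=51 and k=19 in base 17:
n in base 17: [3, 0]
k in base 17: [1, 2]
C(51,19) mod 17 = ∏ C(n_i, k_i) mod 17
Digit binomials (mod 17): C(3,1) = 3; C(0,2) = 0 (k_i > n_i)
Product: 3 × 0 = 0 ≡ 0 (mod 17)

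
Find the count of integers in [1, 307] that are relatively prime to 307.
306

307 = 307
φ(n) = n × ∏(1 - 1/p) for each prime p dividing n
φ(307) = 307 × (1 - 1/307) = 306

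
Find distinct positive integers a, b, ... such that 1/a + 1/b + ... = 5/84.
1/17 + 1/1428

Greedy algorithm:
5/84: ceiling(84/5) = 17, use 1/17
1/1428: ceiling(1428/1) = 1428, use 1/1428
Result: 5/84 = 1/17 + 1/1428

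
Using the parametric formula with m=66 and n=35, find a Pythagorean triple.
(3131, 4620, 5581)

Euclid's formula: a = m² - n², b = 2mn, c = m² + n²
m = 66, n = 35
a = 66² - 35² = 4356 - 1225 = 3131
b = 2 × 66 × 35 = 4620
c = 66² + 35² = 4356 + 1225 = 5581
Verification: 3131² + 4620² = 9803161 + 21344400 = 31147561 = 5581² ✓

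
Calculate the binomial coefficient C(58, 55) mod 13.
7

Using Lucas' theorem:
Write n=58 and k=55 in base 13:
n in base 13: [4, 6]
k in base 13: [4, 3]
C(58,55) mod 13 = ∏ C(n_i, k_i) mod 13
Digit binomials (mod 13): C(4,4) = 1; C(6,3) = 20 ≡ 7
Product: 1 × 7 = 7 ≡ 7 (mod 13)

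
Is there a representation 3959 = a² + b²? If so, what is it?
Not possible

Factorization: 3959 = 37 × 107
By Fermat: n is sum of two squares iff every prime p ≡ 3 (mod 4) appears to even power.
Prime(s) ≡ 3 (mod 4) with odd exponent: [(107, 1)]
Therefore 3959 cannot be expressed as a² + b².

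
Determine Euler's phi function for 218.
108

218 = 2 × 109
φ(n) = n × ∏(1 - 1/p) for each prime p dividing n
φ(218) = 218 × (1 - 1/2) × (1 - 1/109) = 108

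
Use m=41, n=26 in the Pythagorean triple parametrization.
(1005, 2132, 2357)

Euclid's formula: a = m² - n², b = 2mn, c = m² + n²
m = 41, n = 26
a = 41² - 26² = 1681 - 676 = 1005
b = 2 × 41 × 26 = 2132
c = 41² + 26² = 1681 + 676 = 2357
Verification: 1005² + 2132² = 1010025 + 4545424 = 5555449 = 2357² ✓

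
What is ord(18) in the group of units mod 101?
100

101 is prime, so ord(18) divides φ(101) = 100.
Divisors of 100: 1, 2, 4, 5, 10, 20, 25, 50, 100.
Repeated squaring: 18^1 ≡ 18, 18^2 ≡ 21, 18^4 ≡ 37, 18^8 ≡ 56, 18^16 ≡ 5, 18^32 ≡ 25, 18^64 ≡ 19 (mod 101).
Test 18^d mod 101 for each divisor d in increasing order:
18^1 ≡ 18
18^2 ≡ 21
18^4 ≡ 37
18^5 = 18^4·18^1 ≡ 60
18^10 = 18^8·18^2 ≡ 65
18^20 = 18^16·18^4 ≡ 84
18^25 = 18^16·18^8·18^1 ≡ 91
18^50 = 18^32·18^16·18^2 ≡ 100
18^100 = 18^64·18^32·18^4 ≡ 1  ← first divisor giving 1
The order is 100.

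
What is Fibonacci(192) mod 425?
229

Matrix identity: Q^n = [[F_(n+1), F_n], [F_n, F_(n-1)]] with Q = [[1,1],[1,0]].
n = 192 = 11000000₂. Square-and-multiply, entries mod 425:
Q^1 = [[1,1],[1,0]]
Q^3 = (Q^1)²·Q = [[3,2],[2,1]]
Q^6 = (Q^3)² = [[13,8],[8,5]]
Q^12 = (Q^6)² = [[233,144],[144,89]]
Q^24 = (Q^12)² = [[225,43],[43,182]]
Q^48 = (Q^24)² = [[199,76],[76,123]]
Q^96 = (Q^48)² = [[327,247],[247,80]]
Q^192 = (Q^96)² = [[63,229],[229,259]]
F_192 mod 425 = Q^192[0][1] = 229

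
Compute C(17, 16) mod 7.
3

Using Lucas' theorem:
Write n=17 and k=16 in base 7:
n in base 7: [2, 3]
k in base 7: [2, 2]
C(17,16) mod 7 = ∏ C(n_i, k_i) mod 7
Digit binomials (mod 7): C(2,2) = 1; C(3,2) = 3
Product: 1 × 3 = 3 ≡ 3 (mod 7)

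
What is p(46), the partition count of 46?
105558

p(n) counts ways to write n as a sum of positive integers (order ignored).
Euler's pentagonal recurrence: p(k) = p(k-1) + p(k-2) - p(k-5) - p(k-7) + p(k-12) + p(k-15) - ... (offsets j(3j∓1)/2, signs ++--, p(0)=1, p(<0)=0).
DP table for k = 0..45: p(0)=1, p(1)=1, p(2)=2, p(3)=3, p(4)=5, p(5)=7, p(6)=11, p(7)=15, p(8)=22, p(9)=30, p(10)=42, p(11)=56, p(12)=77, p(13)=101, p(14)=135, p(15)=176, p(16)=231, p(17)=297, p(18)=385, p(19)=490, p(20)=627, p(21)=792, p(22)=1002, p(23)=1255, p(24)=1575, p(25)=1958, p(26)=2436, p(27)=3010, p(28)=3718, p(29)=4565, p(30)=5604, p(31)=6842, p(32)=8349, p(33)=10143, p(34)=12310, p(35)=14883, p(36)=17977, p(37)=21637, p(38)=26015, p(39)=31185, p(40)=37338, p(41)=44583, p(42)=53174, p(43)=63261, p(44)=75175, p(45)=89134.
Final step: p(46) = p(45) + p(44) - p(41) - p(39) + p(34) + p(31) - p(24) - p(20) + p(11) + p(6)
= 89134 + 75175 - 44583 - 31185 + 12310 + 6842 - 1575 - 627 + 56 + 11
= 105558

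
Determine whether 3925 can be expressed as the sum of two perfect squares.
9² + 62² (a=9, b=62)

Factorization: 3925 = 5^2 × 157
By Fermat: n is sum of two squares iff every prime p ≡ 3 (mod 4) appears to even power.
All primes ≡ 3 (mod 4) appear to even power.
Search a = 0, 1, 2, … for 3925 - a² a perfect square: first hit at a = 9: 3925 - 81 = 3844 = 62².
3925 = 9² + 62² = 81 + 3844 ✓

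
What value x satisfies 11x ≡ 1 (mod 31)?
17

gcd(11, 31) = 1, so the inverse exists.
Extended Euclidean algorithm on (31, 11):
31 = 2 × 11 + 9  ⟹  9 = (1)·31 + (-2)·11
11 = 1 × 9 + 2  ⟹  2 = (-1)·31 + (3)·11
9 = 4 × 2 + 1  ⟹  1 = (5)·31 + (-14)·11
So (-14)·11 ≡ 1 (mod 31), i.e. 11^(-1) ≡ -14 ≡ 17 (mod 31).
Check: 11 × 17 = 187 ≡ 1 (mod 31)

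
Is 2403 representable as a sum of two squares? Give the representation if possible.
Not possible

Factorization: 2403 = 3^3 × 89
By Fermat: n is sum of two squares iff every prime p ≡ 3 (mod 4) appears to even power.
Prime(s) ≡ 3 (mod 4) with odd exponent: [(3, 3)]
Therefore 2403 cannot be expressed as a² + b².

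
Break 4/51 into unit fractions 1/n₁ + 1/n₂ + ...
1/13 + 1/663

Greedy algorithm:
4/51: ceiling(51/4) = 13, use 1/13
1/663: ceiling(663/1) = 663, use 1/663
Result: 4/51 = 1/13 + 1/663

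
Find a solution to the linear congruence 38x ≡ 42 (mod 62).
x ≡ 6 (mod 31)

gcd(38, 62) = 2, which divides 42, so solutions exist.
Divide through by 2: 19x ≡ 21 (mod 31).
Find 19^(-1) mod 31 by the extended Euclidean algorithm:
31 = 1 × 19 + 12  ⟹  12 = (1)·31 + (-1)·19
19 = 1 × 12 + 7  ⟹  7 = (-1)·31 + (2)·19
12 = 1 × 7 + 5  ⟹  5 = (2)·31 + (-3)·19
7 = 1 × 5 + 2  ⟹  2 = (-3)·31 + (5)·19
5 = 2 × 2 + 1  ⟹  1 = (8)·31 + (-13)·19
So (-13)·19 ≡ 1 (mod 31), i.e. 19^(-1) ≡ -13 ≡ 18 (mod 31).
x ≡ 18 × 21 = 378 ≡ 6 (mod 31).
Check: 38 × 6 = 228 ≡ 42 (mod 62).
x ≡ 6 (mod 31), giving 2 solutions mod 62.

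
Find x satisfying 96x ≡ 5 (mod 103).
x ≡ 14 (mod 103)

gcd(96, 103) = 1, which divides 5, so solutions exist.
Find 96^(-1) mod 103 by the extended Euclidean algorithm:
103 = 1 × 96 + 7  ⟹  7 = (1)·103 + (-1)·96
96 = 13 × 7 + 5  ⟹  5 = (-13)·103 + (14)·96
7 = 1 × 5 + 2  ⟹  2 = (14)·103 + (-15)·96
5 = 2 × 2 + 1  ⟹  1 = (-41)·103 + (44)·96
So (44)·96 ≡ 1 (mod 103), i.e. 96^(-1) ≡ 44 (mod 103).
x ≡ 44 × 5 = 220 ≡ 14 (mod 103).
Check: 96 × 14 = 1344 ≡ 5 (mod 103).
Unique solution: x ≡ 14 (mod 103)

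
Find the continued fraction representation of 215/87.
[2; 2, 8, 5]

Euclidean algorithm steps:
215 = 2 × 87 + 41
87 = 2 × 41 + 5
41 = 8 × 5 + 1
5 = 5 × 1 + 0
Continued fraction: [2; 2, 8, 5]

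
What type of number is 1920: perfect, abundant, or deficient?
abundant

Proper divisors of 1920: sum = 1 + 2 + 3 + 4 + 5 + 6 + 8 + 10 + ... + 384 + 480 + 640 + 960 (31 divisors) = 4200
Since 4200 > 1920, 1920 is abundant.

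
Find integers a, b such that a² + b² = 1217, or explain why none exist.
16² + 31² (a=16, b=31)

Factorization: 1217 = 1217
By Fermat: n is sum of two squares iff every prime p ≡ 3 (mod 4) appears to even power.
All primes ≡ 3 (mod 4) appear to even power.
Search a = 0, 1, 2, … for 1217 - a² a perfect square: first hit at a = 16: 1217 - 256 = 961 = 31².
1217 = 16² + 31² = 256 + 961 ✓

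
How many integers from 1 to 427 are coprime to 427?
360

427 = 7 × 61
φ(n) = n × ∏(1 - 1/p) for each prime p dividing n
φ(427) = 427 × (1 - 1/7) × (1 - 1/61) = 360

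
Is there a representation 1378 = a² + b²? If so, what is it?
3² + 37² (a=3, b=37)

Factorization: 1378 = 2 × 13 × 53
By Fermat: n is sum of two squares iff every prime p ≡ 3 (mod 4) appears to even power.
All primes ≡ 3 (mod 4) appear to even power.
Search a = 0, 1, 2, … for 1378 - a² a perfect square: first hit at a = 3: 1378 - 9 = 1369 = 37².
1378 = 3² + 37² = 9 + 1369 ✓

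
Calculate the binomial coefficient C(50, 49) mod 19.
12

Using Lucas' theorem:
Write n=50 and k=49 in base 19:
n in base 19: [2, 12]
k in base 19: [2, 11]
C(50,49) mod 19 = ∏ C(n_i, k_i) mod 19
Digit binomials (mod 19): C(2,2) = 1; C(12,11) = 12
Product: 1 × 12 = 12 ≡ 12 (mod 19)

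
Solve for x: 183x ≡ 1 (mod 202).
85

gcd(183, 202) = 1, so the inverse exists.
Extended Euclidean algorithm on (202, 183):
202 = 1 × 183 + 19  ⟹  19 = (1)·202 + (-1)·183
183 = 9 × 19 + 12  ⟹  12 = (-9)·202 + (10)·183
19 = 1 × 12 + 7  ⟹  7 = (10)·202 + (-11)·183
12 = 1 × 7 + 5  ⟹  5 = (-19)·202 + (21)·183
7 = 1 × 5 + 2  ⟹  2 = (29)·202 + (-32)·183
5 = 2 × 2 + 1  ⟹  1 = (-77)·202 + (85)·183
So (85)·183 ≡ 1 (mod 202), i.e. 183^(-1) ≡ 85 (mod 202).
Check: 183 × 85 = 15555 ≡ 1 (mod 202)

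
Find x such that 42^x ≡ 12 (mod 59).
10

Baby-step giant-step with step n = ⌈√59⌉ = 8.
Baby steps 42^j mod 59 (j:value) for j=0..7: 0:1, 1:42, 2:53, 3:43, 4:36, 5:37, 6:20, 7:14.
Giant-step multiplier: 42^(-8) ≡ 42^(58-8) = 42^50 ≡ 29 (mod 59).
Giant steps γ_i = 12·29^i mod 59: γ_0=12, γ_1=53 (in table at j=2).
x = i·n + j = 1·8 + 2 = 10.
Check: 42^10 ≡ 12 (mod 59).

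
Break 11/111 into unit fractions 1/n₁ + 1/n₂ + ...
1/11 + 1/123 + 1/16687

Greedy algorithm:
11/111: ceiling(111/11) = 11, use 1/11
10/1221: ceiling(1221/10) = 123, use 1/123
1/16687: ceiling(16687/1) = 16687, use 1/16687
Result: 11/111 = 1/11 + 1/123 + 1/16687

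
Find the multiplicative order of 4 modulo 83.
41

83 is prime, so ord(4) divides φ(83) = 82.
Divisors of 82: 1, 2, 41, 82.
Repeated squaring: 4^1 ≡ 4, 4^2 ≡ 16, 4^4 ≡ 7, 4^8 ≡ 49, 4^16 ≡ 77, 4^32 ≡ 36, 4^64 ≡ 51 (mod 83).
Test 4^d mod 83 for each divisor d in increasing order:
4^1 ≡ 4
4^2 ≡ 16
4^41 = 4^32·4^8·4^1 ≡ 1  ← first divisor giving 1
The order is 41.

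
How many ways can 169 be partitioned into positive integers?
250438925115

p(n) counts ways to write n as a sum of positive integers (order ignored).
Euler's pentagonal recurrence: p(k) = p(k-1) + p(k-2) - p(k-5) - p(k-7) + p(k-12) + p(k-15) - ... (offsets j(3j∓1)/2, signs ++--, p(0)=1, p(<0)=0).
DP table for k = 0..168: p(0)=1, p(1)=1, p(2)=2, p(3)=3, p(4)=5, p(5)=7, p(6)=11, p(7)=15, p(8)=22, p(9)=30, p(10)=42, p(11)=56, p(12)=77, p(13)=101, p(14)=135, p(15)=176, p(16)=231, p(17)=297, p(18)=385, p(19)=490, p(20)=627, p(21)=792, p(22)=1002, p(23)=1255, p(24)=1575, p(25)=1958, p(26)=2436, p(27)=3010, p(28)=3718, p(29)=4565, p(30)=5604, p(31)=6842, p(32)=8349, p(33)=10143, p(34)=12310, p(35)=14883, p(36)=17977, p(37)=21637, p(38)=26015, p(39)=31185, p(40)=37338, p(41)=44583, p(42)=53174, p(43)=63261, p(44)=75175, p(45)=89134, p(46)=105558, p(47)=124754, p(48)=147273, p(49)=173525, p(50)=204226, p(51)=239943, p(52)=281589, p(53)=329931, p(54)=386155, p(55)=451276, p(56)=526823, p(57)=614154, p(58)=715220, p(59)=831820, p(60)=966467, p(61)=1121505, p(62)=1300156, p(63)=1505499, p(64)=1741630, p(65)=2012558, p(66)=2323520, p(67)=2679689, p(68)=3087735, p(69)=3554345, p(70)=4087968, p(71)=4697205, p(72)=5392783, p(73)=6185689, p(74)=7089500, p(75)=8118264, p(76)=9289091, p(77)=10619863, p(78)=12132164, p(79)=13848650, p(80)=15796476, p(81)=18004327, p(82)=20506255, p(83)=23338469, p(84)=26543660, p(85)=30167357, p(86)=34262962, p(87)=38887673, p(88)=44108109, p(89)=49995925, p(90)=56634173, p(91)=64112359, p(92)=72533807, p(93)=82010177, p(94)=92669720, p(95)=104651419, p(96)=118114304, p(97)=133230930, p(98)=150198136, p(99)=169229875, p(100)=190569292, p(101)=214481126, p(102)=241265379, p(103)=271248950, p(104)=304801365, p(105)=342325709, p(106)=384276336, p(107)=431149389, p(108)=483502844, p(109)=541946240, p(110)=607163746, p(111)=679903203, p(112)=761002156, p(113)=851376628, p(114)=952050665, p(115)=1064144451, p(116)=1188908248, p(117)=1327710076, p(118)=1482074143, p(119)=1653668665, p(120)=1844349560, p(121)=2056148051, p(122)=2291320912, p(123)=2552338241, p(124)=2841940500, p(125)=3163127352, p(126)=3519222692, p(127)=3913864295, p(128)=4351078600, p(129)=4835271870, p(130)=5371315400, p(131)=5964539504, p(132)=6620830889, p(133)=7346629512, p(134)=8149040695, p(135)=9035836076, p(136)=10015581680, p(137)=11097645016, p(138)=12292341831, p(139)=13610949895, p(140)=15065878135, p(141)=16670689208, p(142)=18440293320, p(143)=20390982757, p(144)=22540654445, p(145)=24908858009, p(146)=27517052599, p(147)=30388671978, p(148)=33549419497, p(149)=37027355200, p(150)=40853235313, p(151)=45060624582, p(152)=49686288421, p(153)=54770336324, p(154)=60356673280, p(155)=66493182097, p(156)=73232243759, p(157)=80630964769, p(158)=88751778802, p(159)=97662728555, p(160)=107438159466, p(161)=118159068427, p(162)=129913904637, p(163)=142798995930, p(164)=156919475295, p(165)=172389800255, p(166)=189334822579, p(167)=207890420102, p(168)=228204732751.
Final step: p(169) = p(168) + p(167) - p(164) - p(162) + p(157) + p(154) - p(147) - p(143) + p(134) + p(129) - p(118) - p(112) + p(99) + p(92) - p(77) - p(69) + p(52) + p(43) - p(24) - p(14)
= 228204732751 + 207890420102 - 156919475295 - 129913904637 + 80630964769 + 60356673280 - 30388671978 - 20390982757 + 8149040695 + 4835271870 - 1482074143 - 761002156 + 169229875 + 72533807 - 10619863 - 3554345 + 281589 + 63261 - 1575 - 135
= 250438925115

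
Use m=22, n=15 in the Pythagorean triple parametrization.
(259, 660, 709)

Euclid's formula: a = m² - n², b = 2mn, c = m² + n²
m = 22, n = 15
a = 22² - 15² = 484 - 225 = 259
b = 2 × 22 × 15 = 660
c = 22² + 15² = 484 + 225 = 709
Verification: 259² + 660² = 67081 + 435600 = 502681 = 709² ✓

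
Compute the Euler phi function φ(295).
232

295 = 5 × 59
φ(n) = n × ∏(1 - 1/p) for each prime p dividing n
φ(295) = 295 × (1 - 1/5) × (1 - 1/59) = 232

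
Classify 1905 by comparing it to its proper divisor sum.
deficient

Proper divisors of 1905: sum = 1 + 3 + 5 + 15 + 127 + 381 + 635 = 1167
Since 1167 < 1905, 1905 is deficient.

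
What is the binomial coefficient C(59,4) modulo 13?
9

Using Lucas' theorem:
Write n=59 and k=4 in base 13:
n in base 13: [4, 7]
k in base 13: [0, 4]
C(59,4) mod 13 = ∏ C(n_i, k_i) mod 13
Digit binomials (mod 13): C(4,0) = 1; C(7,4) = 35 ≡ 9
Product: 1 × 9 = 9 ≡ 9 (mod 13)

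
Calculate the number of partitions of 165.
172389800255

p(n) counts ways to write n as a sum of positive integers (order ignored).
Euler's pentagonal recurrence: p(k) = p(k-1) + p(k-2) - p(k-5) - p(k-7) + p(k-12) + p(k-15) - ... (offsets j(3j∓1)/2, signs ++--, p(0)=1, p(<0)=0).
DP table for k = 0..164: p(0)=1, p(1)=1, p(2)=2, p(3)=3, p(4)=5, p(5)=7, p(6)=11, p(7)=15, p(8)=22, p(9)=30, p(10)=42, p(11)=56, p(12)=77, p(13)=101, p(14)=135, p(15)=176, p(16)=231, p(17)=297, p(18)=385, p(19)=490, p(20)=627, p(21)=792, p(22)=1002, p(23)=1255, p(24)=1575, p(25)=1958, p(26)=2436, p(27)=3010, p(28)=3718, p(29)=4565, p(30)=5604, p(31)=6842, p(32)=8349, p(33)=10143, p(34)=12310, p(35)=14883, p(36)=17977, p(37)=21637, p(38)=26015, p(39)=31185, p(40)=37338, p(41)=44583, p(42)=53174, p(43)=63261, p(44)=75175, p(45)=89134, p(46)=105558, p(47)=124754, p(48)=147273, p(49)=173525, p(50)=204226, p(51)=239943, p(52)=281589, p(53)=329931, p(54)=386155, p(55)=451276, p(56)=526823, p(57)=614154, p(58)=715220, p(59)=831820, p(60)=966467, p(61)=1121505, p(62)=1300156, p(63)=1505499, p(64)=1741630, p(65)=2012558, p(66)=2323520, p(67)=2679689, p(68)=3087735, p(69)=3554345, p(70)=4087968, p(71)=4697205, p(72)=5392783, p(73)=6185689, p(74)=7089500, p(75)=8118264, p(76)=9289091, p(77)=10619863, p(78)=12132164, p(79)=13848650, p(80)=15796476, p(81)=18004327, p(82)=20506255, p(83)=23338469, p(84)=26543660, p(85)=30167357, p(86)=34262962, p(87)=38887673, p(88)=44108109, p(89)=49995925, p(90)=56634173, p(91)=64112359, p(92)=72533807, p(93)=82010177, p(94)=92669720, p(95)=104651419, p(96)=118114304, p(97)=133230930, p(98)=150198136, p(99)=169229875, p(100)=190569292, p(101)=214481126, p(102)=241265379, p(103)=271248950, p(104)=304801365, p(105)=342325709, p(106)=384276336, p(107)=431149389, p(108)=483502844, p(109)=541946240, p(110)=607163746, p(111)=679903203, p(112)=761002156, p(113)=851376628, p(114)=952050665, p(115)=1064144451, p(116)=1188908248, p(117)=1327710076, p(118)=1482074143, p(119)=1653668665, p(120)=1844349560, p(121)=2056148051, p(122)=2291320912, p(123)=2552338241, p(124)=2841940500, p(125)=3163127352, p(126)=3519222692, p(127)=3913864295, p(128)=4351078600, p(129)=4835271870, p(130)=5371315400, p(131)=5964539504, p(132)=6620830889, p(133)=7346629512, p(134)=8149040695, p(135)=9035836076, p(136)=10015581680, p(137)=11097645016, p(138)=12292341831, p(139)=13610949895, p(140)=15065878135, p(141)=16670689208, p(142)=18440293320, p(143)=20390982757, p(144)=22540654445, p(145)=24908858009, p(146)=27517052599, p(147)=30388671978, p(148)=33549419497, p(149)=37027355200, p(150)=40853235313, p(151)=45060624582, p(152)=49686288421, p(153)=54770336324, p(154)=60356673280, p(155)=66493182097, p(156)=73232243759, p(157)=80630964769, p(158)=88751778802, p(159)=97662728555, p(160)=107438159466, p(161)=118159068427, p(162)=129913904637, p(163)=142798995930, p(164)=156919475295.
Final step: p(165) = p(164) + p(163) - p(160) - p(158) + p(153) + p(150) - p(143) - p(139) + p(130) + p(125) - p(114) - p(108) + p(95) + p(88) - p(73) - p(65) + p(48) + p(39) - p(20) - p(10)
= 156919475295 + 142798995930 - 107438159466 - 88751778802 + 54770336324 + 40853235313 - 20390982757 - 13610949895 + 5371315400 + 3163127352 - 952050665 - 483502844 + 104651419 + 44108109 - 6185689 - 2012558 + 147273 + 31185 - 627 - 42
= 172389800255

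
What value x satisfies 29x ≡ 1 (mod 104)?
61

gcd(29, 104) = 1, so the inverse exists.
Extended Euclidean algorithm on (104, 29):
104 = 3 × 29 + 17  ⟹  17 = (1)·104 + (-3)·29
29 = 1 × 17 + 12  ⟹  12 = (-1)·104 + (4)·29
17 = 1 × 12 + 5  ⟹  5 = (2)·104 + (-7)·29
12 = 2 × 5 + 2  ⟹  2 = (-5)·104 + (18)·29
5 = 2 × 2 + 1  ⟹  1 = (12)·104 + (-43)·29
So (-43)·29 ≡ 1 (mod 104), i.e. 29^(-1) ≡ -43 ≡ 61 (mod 104).
Check: 29 × 61 = 1769 ≡ 1 (mod 104)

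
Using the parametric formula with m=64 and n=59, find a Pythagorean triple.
(615, 7552, 7577)

Euclid's formula: a = m² - n², b = 2mn, c = m² + n²
m = 64, n = 59
a = 64² - 59² = 4096 - 3481 = 615
b = 2 × 64 × 59 = 7552
c = 64² + 59² = 4096 + 3481 = 7577
Verification: 615² + 7552² = 378225 + 57032704 = 57410929 = 7577² ✓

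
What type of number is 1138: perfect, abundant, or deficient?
deficient

Proper divisors of 1138: sum = 1 + 2 + 569 = 572
Since 572 < 1138, 1138 is deficient.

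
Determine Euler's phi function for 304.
144

304 = 2^4 × 19
φ(n) = n × ∏(1 - 1/p) for each prime p dividing n
φ(304) = 304 × (1 - 1/2) × (1 - 1/19) = 144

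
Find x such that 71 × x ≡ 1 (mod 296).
271

gcd(71, 296) = 1, so the inverse exists.
Extended Euclidean algorithm on (296, 71):
296 = 4 × 71 + 12  ⟹  12 = (1)·296 + (-4)·71
71 = 5 × 12 + 11  ⟹  11 = (-5)·296 + (21)·71
12 = 1 × 11 + 1  ⟹  1 = (6)·296 + (-25)·71
So (-25)·71 ≡ 1 (mod 296), i.e. 71^(-1) ≡ -25 ≡ 271 (mod 296).
Check: 71 × 271 = 19241 ≡ 1 (mod 296)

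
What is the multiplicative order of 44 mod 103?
102

103 is prime, so ord(44) divides φ(103) = 102.
Divisors of 102: 1, 2, 3, 6, 17, 34, 51, 102.
Repeated squaring: 44^1 ≡ 44, 44^2 ≡ 82, 44^4 ≡ 29, 44^8 ≡ 17, 44^16 ≡ 83, 44^32 ≡ 91, 44^64 ≡ 41 (mod 103).
Test 44^d mod 103 for each divisor d in increasing order:
44^1 ≡ 44
44^2 ≡ 82
44^3 = 44^2·44^1 ≡ 3
44^6 = 44^4·44^2 ≡ 9
44^17 = 44^16·44^1 ≡ 47
44^34 = 44^32·44^2 ≡ 46
44^51 = 44^32·44^16·44^2·44^1 ≡ 102
44^102 = 44^64·44^32·44^4·44^2 ≡ 1  ← first divisor giving 1
The order is 102.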